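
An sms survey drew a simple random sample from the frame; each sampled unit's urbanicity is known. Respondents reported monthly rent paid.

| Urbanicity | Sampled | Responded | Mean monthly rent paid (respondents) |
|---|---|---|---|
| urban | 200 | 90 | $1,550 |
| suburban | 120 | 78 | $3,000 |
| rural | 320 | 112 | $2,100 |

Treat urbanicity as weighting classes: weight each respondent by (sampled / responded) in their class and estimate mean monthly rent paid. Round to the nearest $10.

Class response rates: urban 90/200 = 45%, suburban 78/120 = 65%, rural 112/320 = 35%.
With weight = n_sampled/n_responded per class, the weighted class total is n_sampled:
  urban: 200 × 1550 = 310,000
  suburban: 120 × 3000 = 360,000
  rural: 320 × 2100 = 672,000
Adjusted estimate = 1,342,000 / 640 = 2096.88 → $2,100.

$2,100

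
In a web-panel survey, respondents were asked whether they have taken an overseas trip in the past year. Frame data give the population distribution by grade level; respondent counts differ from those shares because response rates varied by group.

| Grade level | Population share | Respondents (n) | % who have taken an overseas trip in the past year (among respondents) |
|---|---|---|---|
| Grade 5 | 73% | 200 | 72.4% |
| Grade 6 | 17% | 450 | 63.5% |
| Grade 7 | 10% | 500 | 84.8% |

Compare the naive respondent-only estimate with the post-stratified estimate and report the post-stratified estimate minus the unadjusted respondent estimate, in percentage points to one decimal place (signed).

-2.2 percentage points

Naive respondent-only estimate (weights = respondent counts):
  (200/1150)×72.4 + (450/1150)×63.5 + (500/1150)×84.8 = 74.3087%
Post-stratified estimate weights by population shares:
  0.73×72.4 + 0.17×63.5 + 0.1×84.8 = 72.127%
Difference = 72.127 − 74.3087 = -2.1817 pp.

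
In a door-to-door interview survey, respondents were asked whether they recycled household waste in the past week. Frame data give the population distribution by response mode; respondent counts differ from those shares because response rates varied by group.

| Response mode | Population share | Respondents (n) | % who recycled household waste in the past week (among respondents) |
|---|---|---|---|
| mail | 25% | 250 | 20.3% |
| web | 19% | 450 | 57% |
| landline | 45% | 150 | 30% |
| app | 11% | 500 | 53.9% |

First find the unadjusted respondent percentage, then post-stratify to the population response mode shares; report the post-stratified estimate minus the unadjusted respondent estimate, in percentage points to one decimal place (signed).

-10.7 percentage points

Without adjustment, the pooled respondent share is:
  (250/1350)×20.3 + (450/1350)×57 + (150/1350)×30 + (500/1350)×53.9 = 46.0556%
Post-stratifying to population shares instead:
  0.25×20.3 + 0.19×57 + 0.45×30 + 0.11×53.9 = 35.334%
Difference = 35.334 − 46.0556 = -10.7216 pp.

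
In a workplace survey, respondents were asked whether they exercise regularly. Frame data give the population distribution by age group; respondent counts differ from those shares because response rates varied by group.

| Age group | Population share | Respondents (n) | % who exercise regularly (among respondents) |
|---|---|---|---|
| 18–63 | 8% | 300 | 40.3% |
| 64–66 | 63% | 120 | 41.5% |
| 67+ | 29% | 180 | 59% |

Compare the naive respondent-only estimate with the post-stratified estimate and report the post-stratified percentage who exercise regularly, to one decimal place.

46.5%

Naive respondent-only estimate (weights = respondent counts):
  (300/600)×40.3 + (120/600)×41.5 + (180/600)×59 = 46.15%
Reweighting by population age group shares:
  0.08×40.3 + 0.63×41.5 + 0.29×59 = 46.479%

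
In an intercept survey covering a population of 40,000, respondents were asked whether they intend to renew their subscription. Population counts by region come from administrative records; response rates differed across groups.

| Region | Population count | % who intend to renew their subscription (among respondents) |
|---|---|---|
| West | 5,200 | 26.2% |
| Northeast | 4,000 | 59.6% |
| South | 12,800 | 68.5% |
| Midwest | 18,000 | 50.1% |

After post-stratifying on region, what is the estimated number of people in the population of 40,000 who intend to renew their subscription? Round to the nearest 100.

21,500

Estimated count per cell = population count × respondent percentage:
  West: 5,200 × 26.2% = 1362.4
  Northeast: 4,000 × 59.6% = 2384
  South: 12,800 × 68.5% = 8768
  Midwest: 18,000 × 50.1% = 9018
Estimated total = 21532.4 → 21,500.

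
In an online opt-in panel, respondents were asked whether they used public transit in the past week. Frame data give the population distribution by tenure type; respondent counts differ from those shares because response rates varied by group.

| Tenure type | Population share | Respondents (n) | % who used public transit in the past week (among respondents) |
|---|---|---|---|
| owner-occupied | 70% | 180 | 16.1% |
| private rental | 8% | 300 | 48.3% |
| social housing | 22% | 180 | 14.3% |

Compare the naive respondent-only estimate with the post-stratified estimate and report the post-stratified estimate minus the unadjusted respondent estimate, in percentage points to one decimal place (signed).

Naive respondent-only estimate (weights = respondent counts):
  (180/660)×16.1 + (300/660)×48.3 + (180/660)×14.3 = 30.2455%
Post-stratifying to population shares instead:
  0.7×16.1 + 0.08×48.3 + 0.22×14.3 = 18.28%
Difference = 18.28 − 30.2455 = -11.9655 pp.

-12.0 percentage points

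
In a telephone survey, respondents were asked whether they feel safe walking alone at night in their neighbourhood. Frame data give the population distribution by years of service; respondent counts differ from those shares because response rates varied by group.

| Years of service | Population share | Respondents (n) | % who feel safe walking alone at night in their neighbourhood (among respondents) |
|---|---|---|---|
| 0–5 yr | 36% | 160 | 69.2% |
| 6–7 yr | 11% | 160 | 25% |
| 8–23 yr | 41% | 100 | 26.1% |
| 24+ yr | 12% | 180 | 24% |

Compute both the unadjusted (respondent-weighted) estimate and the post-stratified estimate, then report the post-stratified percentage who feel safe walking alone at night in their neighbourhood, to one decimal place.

Naive respondent-only estimate (weights = respondent counts):
  (160/600)×69.2 + (160/600)×25 + (100/600)×26.1 + (180/600)×24 = 36.67%
Post-stratified estimate weights by population shares:
  0.36×69.2 + 0.11×25 + 0.41×26.1 + 0.12×24 = 41.243%

41.2%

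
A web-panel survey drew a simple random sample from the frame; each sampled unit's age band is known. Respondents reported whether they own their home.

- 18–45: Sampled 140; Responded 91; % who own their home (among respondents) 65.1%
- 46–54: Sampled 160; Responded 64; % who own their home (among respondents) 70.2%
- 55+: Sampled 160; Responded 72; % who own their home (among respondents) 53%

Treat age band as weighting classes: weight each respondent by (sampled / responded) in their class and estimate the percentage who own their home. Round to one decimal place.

Response rates by class: 18–45 91/140 = 65%, 46–54 64/160 = 40%, 55+ 72/160 = 45%.
Inverse-response-rate weighting restores each class to its sampled count, so class totals weight by n_sampled:
  18–45: 140 × 65.1 = 9114
  46–54: 160 × 70.2 = 11,232
  55+: 160 × 53 = 8480
Adjusted estimate = 28,826 / 460 = 62.6652 → 62.7%.

62.7%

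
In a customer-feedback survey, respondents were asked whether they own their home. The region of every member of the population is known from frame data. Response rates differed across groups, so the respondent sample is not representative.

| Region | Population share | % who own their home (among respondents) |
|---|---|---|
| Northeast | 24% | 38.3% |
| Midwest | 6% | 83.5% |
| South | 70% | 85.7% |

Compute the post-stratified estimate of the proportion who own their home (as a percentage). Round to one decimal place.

Post-stratification weights by population share, not respondent share:
  Northeast: 0.24 × 38.3 = 9.192
  Midwest: 0.06 × 83.5 = 5.01
  South: 0.7 × 85.7 = 59.99
Post-stratified estimate = 74.192 → 74.2%.

74.2%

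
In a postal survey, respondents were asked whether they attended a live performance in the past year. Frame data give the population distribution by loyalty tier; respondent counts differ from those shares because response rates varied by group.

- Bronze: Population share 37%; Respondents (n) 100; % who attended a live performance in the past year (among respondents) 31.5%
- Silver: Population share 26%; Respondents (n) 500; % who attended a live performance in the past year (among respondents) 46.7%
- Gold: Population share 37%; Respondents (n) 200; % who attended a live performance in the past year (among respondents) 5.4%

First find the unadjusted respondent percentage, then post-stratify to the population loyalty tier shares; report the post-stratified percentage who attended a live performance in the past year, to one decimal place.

25.8%

Unadjusted (pooled respondent) estimate weights by respondent counts:
  (100/800)×31.5 + (500/800)×46.7 + (200/800)×5.4 = 34.475%
Post-stratified estimate weights by population shares:
  0.37×31.5 + 0.26×46.7 + 0.37×5.4 = 25.795%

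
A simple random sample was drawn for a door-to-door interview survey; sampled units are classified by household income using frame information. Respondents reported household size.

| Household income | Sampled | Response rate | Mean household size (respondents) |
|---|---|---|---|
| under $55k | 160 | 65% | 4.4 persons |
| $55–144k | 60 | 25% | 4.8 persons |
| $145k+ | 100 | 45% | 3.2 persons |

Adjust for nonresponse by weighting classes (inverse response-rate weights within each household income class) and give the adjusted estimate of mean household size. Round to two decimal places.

4.10

Weighting each respondent by the inverse class response rate inflates each class back to its sampled size, so the class weight is n_sampled:
  under $55k: 160 × 4.4 = 704
  $55–144k: 60 × 4.8 = 288
  $145k+: 100 × 3.2 = 320
Adjusted estimate = 1312 / 320 = 4.1 → 4.10.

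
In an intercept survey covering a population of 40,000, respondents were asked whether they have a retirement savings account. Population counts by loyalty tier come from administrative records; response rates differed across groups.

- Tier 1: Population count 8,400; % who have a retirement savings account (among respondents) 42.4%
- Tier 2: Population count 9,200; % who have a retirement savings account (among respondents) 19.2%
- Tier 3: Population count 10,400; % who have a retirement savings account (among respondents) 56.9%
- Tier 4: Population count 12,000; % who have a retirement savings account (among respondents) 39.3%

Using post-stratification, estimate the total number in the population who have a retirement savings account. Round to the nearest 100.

Apply each group's respondent rate to its population count:
  Tier 1: 8,400 × 42.4% = 3561.6
  Tier 2: 9,200 × 19.2% = 1766.4
  Tier 3: 10,400 × 56.9% = 5917.6
  Tier 4: 12,000 × 39.3% = 4716
Estimated total = 15961.6 → 16,000.

16,000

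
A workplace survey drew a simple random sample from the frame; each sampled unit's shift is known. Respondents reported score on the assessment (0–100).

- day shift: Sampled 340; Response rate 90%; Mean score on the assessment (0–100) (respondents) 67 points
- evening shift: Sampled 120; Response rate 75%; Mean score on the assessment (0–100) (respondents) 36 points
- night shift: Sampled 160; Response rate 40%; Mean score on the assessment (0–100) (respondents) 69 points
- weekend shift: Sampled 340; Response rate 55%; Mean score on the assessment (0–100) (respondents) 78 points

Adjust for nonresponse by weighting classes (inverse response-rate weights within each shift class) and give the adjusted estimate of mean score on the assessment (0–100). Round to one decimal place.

67.4

With weight = n_sampled/n_responded per class, the weighted class total is n_sampled:
  day shift: 340 × 67 = 22,780
  evening shift: 120 × 36 = 4320
  night shift: 160 × 69 = 11,040
  weekend shift: 340 × 78 = 26,520
Adjusted estimate = 64,660 / 960 = 67.3542 → 67.4.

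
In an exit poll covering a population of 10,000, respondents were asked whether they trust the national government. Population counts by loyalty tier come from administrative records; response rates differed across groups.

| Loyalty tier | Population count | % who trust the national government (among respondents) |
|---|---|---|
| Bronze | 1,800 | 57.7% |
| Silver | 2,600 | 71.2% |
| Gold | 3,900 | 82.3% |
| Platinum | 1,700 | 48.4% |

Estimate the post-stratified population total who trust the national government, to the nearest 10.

Each cell contributes its population count × the respondent rate:
  Bronze: 1,800 × 57.7% = 1038.6
  Silver: 2,600 × 71.2% = 1851.2
  Gold: 3,900 × 82.3% = 3209.7
  Platinum: 1,700 × 48.4% = 822.8
Estimated total = 6922.3 → 6,920.

6,920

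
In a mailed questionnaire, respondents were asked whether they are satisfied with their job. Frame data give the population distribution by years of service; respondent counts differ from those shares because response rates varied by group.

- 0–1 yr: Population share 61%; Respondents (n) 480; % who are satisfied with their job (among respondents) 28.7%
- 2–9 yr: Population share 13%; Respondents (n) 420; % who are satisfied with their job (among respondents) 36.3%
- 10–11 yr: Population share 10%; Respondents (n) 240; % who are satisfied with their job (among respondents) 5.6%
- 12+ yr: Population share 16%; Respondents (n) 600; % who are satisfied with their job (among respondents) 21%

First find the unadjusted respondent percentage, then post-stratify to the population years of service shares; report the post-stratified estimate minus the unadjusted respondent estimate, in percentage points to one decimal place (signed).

Unadjusted (pooled respondent) estimate weights by respondent counts:
  (480/1740)×28.7 + (420/1740)×36.3 + (240/1740)×5.6 + (600/1740)×21 = 24.6931%
Post-stratified estimate weights by population shares:
  0.61×28.7 + 0.13×36.3 + 0.1×5.6 + 0.16×21 = 26.146%
Difference = 26.146 − 24.6931 = 1.4529 pp.

+1.5 percentage points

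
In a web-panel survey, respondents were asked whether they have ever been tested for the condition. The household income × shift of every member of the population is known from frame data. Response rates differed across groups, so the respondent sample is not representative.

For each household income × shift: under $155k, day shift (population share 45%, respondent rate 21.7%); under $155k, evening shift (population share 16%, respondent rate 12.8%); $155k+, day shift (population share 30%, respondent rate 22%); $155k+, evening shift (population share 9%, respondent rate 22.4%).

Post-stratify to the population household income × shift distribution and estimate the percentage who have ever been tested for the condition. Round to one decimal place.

Post-stratification weights by population share, not respondent share:
  under $155k, day shift: 0.45 × 21.7 = 9.765
  under $155k, evening shift: 0.16 × 12.8 = 2.048
  $155k+, day shift: 0.3 × 22 = 6.6
  $155k+, evening shift: 0.09 × 22.4 = 2.016
Post-stratified estimate = 20.429 → 20.4%.

20.4%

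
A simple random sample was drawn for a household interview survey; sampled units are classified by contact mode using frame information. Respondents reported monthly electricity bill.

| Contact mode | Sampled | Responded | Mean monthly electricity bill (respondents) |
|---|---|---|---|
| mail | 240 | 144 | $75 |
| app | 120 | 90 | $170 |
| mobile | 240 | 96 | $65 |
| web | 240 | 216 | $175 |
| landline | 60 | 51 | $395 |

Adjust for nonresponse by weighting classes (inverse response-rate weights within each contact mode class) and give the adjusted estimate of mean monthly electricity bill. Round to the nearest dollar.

$133

Class response rates: mail 144/240 = 60%, app 90/120 = 75%, mobile 96/240 = 40%, web 216/240 = 90%, landline 51/60 = 85%.
With weight = n_sampled/n_responded per class, the weighted class total is n_sampled:
  mail: 240 × 75 = 18,000
  app: 120 × 170 = 20,400
  mobile: 240 × 65 = 15,600
  web: 240 × 175 = 42,000
  landline: 60 × 395 = 23,700
Adjusted estimate = 119,700 / 900 = 133 → $133.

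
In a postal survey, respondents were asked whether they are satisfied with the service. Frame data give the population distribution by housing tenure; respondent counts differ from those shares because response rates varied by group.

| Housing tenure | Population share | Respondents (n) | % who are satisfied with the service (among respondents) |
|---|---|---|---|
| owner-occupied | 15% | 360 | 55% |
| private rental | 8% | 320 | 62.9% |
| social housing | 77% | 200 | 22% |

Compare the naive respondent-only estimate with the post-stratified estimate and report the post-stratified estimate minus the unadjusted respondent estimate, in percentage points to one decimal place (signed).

Without adjustment, the pooled respondent share is:
  (360/880)×55 + (320/880)×62.9 + (200/880)×22 = 50.3727%
Post-stratified estimate weights by population shares:
  0.15×55 + 0.08×62.9 + 0.77×22 = 30.222%
Difference = 30.222 − 50.3727 = -20.1507 pp.

-20.2 percentage points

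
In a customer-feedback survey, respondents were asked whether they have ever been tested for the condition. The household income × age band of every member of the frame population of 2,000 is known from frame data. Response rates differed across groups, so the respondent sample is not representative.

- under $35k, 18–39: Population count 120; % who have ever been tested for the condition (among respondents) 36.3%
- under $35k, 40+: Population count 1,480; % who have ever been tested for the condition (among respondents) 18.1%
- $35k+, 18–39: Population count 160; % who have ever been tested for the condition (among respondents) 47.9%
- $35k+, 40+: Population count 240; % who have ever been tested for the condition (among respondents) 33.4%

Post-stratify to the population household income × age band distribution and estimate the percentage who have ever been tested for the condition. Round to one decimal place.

23.4%

Weight each group's respondent value by its population share:
  under $35k, 18–39: (120/2,000) × 36.3 = 2.178
  under $35k, 40+: (1,480/2,000) × 18.1 = 13.394
  $35k+, 18–39: (160/2,000) × 47.9 = 3.832
  $35k+, 40+: (240/2,000) × 33.4 = 4.008
Post-stratified estimate = 23.412 → 23.4%.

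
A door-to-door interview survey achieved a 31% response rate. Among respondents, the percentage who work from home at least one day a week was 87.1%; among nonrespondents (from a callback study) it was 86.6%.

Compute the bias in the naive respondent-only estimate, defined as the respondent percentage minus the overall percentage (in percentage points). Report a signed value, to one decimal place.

+0.3 percentage points

Nonresponse fraction = 1 − 0.31 = 0.69.
Bias = (nonresponse fraction) × (respondent percentage − nonrespondent percentage)
     = 0.69 × (87.1 − 86.6) = 0.69 × 0.5 = 0.345.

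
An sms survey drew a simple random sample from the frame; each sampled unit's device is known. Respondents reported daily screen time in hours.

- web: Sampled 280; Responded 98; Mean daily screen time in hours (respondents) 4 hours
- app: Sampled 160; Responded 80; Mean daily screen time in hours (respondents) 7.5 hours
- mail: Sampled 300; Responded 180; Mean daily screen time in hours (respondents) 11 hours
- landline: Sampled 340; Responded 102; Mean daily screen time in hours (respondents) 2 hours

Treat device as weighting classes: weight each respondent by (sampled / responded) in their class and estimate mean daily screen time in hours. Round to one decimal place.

5.8

Class response rates: web 98/280 = 35%, app 80/160 = 50%, mail 180/300 = 60%, landline 102/340 = 30%.
Each respondent's weight = sampled/responded in their class; summing within a class gives n_sampled, so:
  web: 280 × 4 = 1120
  app: 160 × 7.5 = 1200
  mail: 300 × 11 = 3300
  landline: 340 × 2 = 680
Adjusted estimate = 6300 / 1,080 = 5.83333 → 5.8.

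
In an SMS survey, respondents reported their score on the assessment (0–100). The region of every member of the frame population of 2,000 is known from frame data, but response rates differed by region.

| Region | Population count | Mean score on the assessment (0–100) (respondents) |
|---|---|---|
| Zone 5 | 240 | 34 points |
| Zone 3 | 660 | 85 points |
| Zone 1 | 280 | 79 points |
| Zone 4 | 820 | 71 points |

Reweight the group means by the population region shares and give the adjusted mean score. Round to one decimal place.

Weight each group's respondent value by its population share:
  Zone 5: (240/2,000) × 34 = 4.08
  Zone 3: (660/2,000) × 85 = 28.05
  Zone 1: (280/2,000) × 79 = 11.06
  Zone 4: (820/2,000) × 71 = 29.11
Post-stratified estimate = 72.3 → 72.3.

72.3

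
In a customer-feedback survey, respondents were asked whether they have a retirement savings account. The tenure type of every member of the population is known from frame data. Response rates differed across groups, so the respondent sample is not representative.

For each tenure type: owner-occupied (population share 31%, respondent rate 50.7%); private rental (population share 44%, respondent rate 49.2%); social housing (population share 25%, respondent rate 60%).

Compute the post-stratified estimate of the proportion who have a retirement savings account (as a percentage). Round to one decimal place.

Weight each group's respondent value by its population share:
  owner-occupied: 0.31 × 50.7 = 15.717
  private rental: 0.44 × 49.2 = 21.648
  social housing: 0.25 × 60 = 15
Post-stratified estimate = 52.365 → 52.4%.

52.4%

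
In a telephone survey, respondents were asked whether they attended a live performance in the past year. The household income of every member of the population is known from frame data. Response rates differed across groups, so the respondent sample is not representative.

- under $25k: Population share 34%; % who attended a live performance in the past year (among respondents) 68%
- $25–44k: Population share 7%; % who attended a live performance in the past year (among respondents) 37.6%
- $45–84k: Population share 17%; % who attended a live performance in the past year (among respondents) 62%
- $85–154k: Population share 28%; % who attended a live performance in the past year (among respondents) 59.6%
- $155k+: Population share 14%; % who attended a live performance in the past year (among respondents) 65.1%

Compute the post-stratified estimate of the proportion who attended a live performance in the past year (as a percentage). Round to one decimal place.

Post-stratification weights by population share, not respondent share:
  under $25k: 0.34 × 68 = 23.12
  $25–44k: 0.07 × 37.6 = 2.632
  $45–84k: 0.17 × 62 = 10.54
  $85–154k: 0.28 × 59.6 = 16.688
  $155k+: 0.14 × 65.1 = 9.114
Post-stratified estimate = 62.094 → 62.1%.

62.1%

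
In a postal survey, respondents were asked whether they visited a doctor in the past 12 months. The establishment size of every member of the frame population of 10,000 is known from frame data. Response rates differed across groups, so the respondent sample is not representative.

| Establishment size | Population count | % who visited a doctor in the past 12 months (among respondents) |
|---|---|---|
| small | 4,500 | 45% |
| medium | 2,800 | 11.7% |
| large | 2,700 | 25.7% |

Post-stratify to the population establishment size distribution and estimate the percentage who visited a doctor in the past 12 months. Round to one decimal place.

Each cell contributes population-share × respondent value:
  small: (4,500/10,000) × 45 = 20.25
  medium: (2,800/10,000) × 11.7 = 3.276
  large: (2,700/10,000) × 25.7 = 6.939
Post-stratified estimate = 30.465 → 30.5%.

30.5%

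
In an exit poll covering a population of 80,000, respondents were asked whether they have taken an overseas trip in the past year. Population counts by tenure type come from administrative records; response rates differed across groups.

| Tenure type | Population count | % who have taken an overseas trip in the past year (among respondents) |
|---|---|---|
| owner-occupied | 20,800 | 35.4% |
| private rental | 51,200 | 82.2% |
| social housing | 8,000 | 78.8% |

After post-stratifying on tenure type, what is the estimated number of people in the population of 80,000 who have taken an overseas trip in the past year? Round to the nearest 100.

Apply each group's respondent rate to its population count:
  owner-occupied: 20,800 × 35.4% = 7363.2
  private rental: 51,200 × 82.2% = 42086.4
  social housing: 8,000 × 78.8% = 6304
Estimated total = 55753.6 → 55,800.

55,800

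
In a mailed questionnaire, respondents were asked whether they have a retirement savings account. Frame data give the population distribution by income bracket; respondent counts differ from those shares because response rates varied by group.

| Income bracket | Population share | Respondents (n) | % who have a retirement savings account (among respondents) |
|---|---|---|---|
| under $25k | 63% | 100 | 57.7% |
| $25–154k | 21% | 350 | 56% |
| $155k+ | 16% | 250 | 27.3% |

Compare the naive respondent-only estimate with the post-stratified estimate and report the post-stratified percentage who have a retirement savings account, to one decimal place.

Unadjusted (pooled respondent) estimate weights by respondent counts:
  (100/700)×57.7 + (350/700)×56 + (250/700)×27.3 = 45.9929%
Post-stratifying to population shares instead:
  0.63×57.7 + 0.21×56 + 0.16×27.3 = 52.479%

52.5%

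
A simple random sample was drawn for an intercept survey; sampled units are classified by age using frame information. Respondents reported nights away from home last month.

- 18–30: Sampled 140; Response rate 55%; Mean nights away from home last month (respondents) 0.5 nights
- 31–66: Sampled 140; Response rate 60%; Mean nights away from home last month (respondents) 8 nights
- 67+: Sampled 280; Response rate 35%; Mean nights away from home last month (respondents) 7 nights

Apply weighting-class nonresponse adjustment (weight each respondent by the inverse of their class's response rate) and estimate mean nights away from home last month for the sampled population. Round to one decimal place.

5.6

Weighting each respondent by the inverse class response rate inflates each class back to its sampled size, so the class weight is n_sampled:
  18–30: 140 × 0.5 = 70
  31–66: 140 × 8 = 1120
  67+: 280 × 7 = 1960
Adjusted estimate = 3150 / 560 = 5.625 → 5.6.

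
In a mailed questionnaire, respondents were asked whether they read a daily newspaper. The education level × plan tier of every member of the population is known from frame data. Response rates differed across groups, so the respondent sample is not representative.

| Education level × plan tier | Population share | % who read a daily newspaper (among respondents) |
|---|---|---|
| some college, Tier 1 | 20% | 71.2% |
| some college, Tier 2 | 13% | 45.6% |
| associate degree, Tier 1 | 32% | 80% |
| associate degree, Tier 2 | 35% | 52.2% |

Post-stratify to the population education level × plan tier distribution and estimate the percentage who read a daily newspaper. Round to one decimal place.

64.0%

Post-stratification weights by population share, not respondent share:
  some college, Tier 1: 0.2 × 71.2 = 14.24
  some college, Tier 2: 0.13 × 45.6 = 5.928
  associate degree, Tier 1: 0.32 × 80 = 25.6
  associate degree, Tier 2: 0.35 × 52.2 = 18.27
Post-stratified estimate = 64.038 → 64.0%.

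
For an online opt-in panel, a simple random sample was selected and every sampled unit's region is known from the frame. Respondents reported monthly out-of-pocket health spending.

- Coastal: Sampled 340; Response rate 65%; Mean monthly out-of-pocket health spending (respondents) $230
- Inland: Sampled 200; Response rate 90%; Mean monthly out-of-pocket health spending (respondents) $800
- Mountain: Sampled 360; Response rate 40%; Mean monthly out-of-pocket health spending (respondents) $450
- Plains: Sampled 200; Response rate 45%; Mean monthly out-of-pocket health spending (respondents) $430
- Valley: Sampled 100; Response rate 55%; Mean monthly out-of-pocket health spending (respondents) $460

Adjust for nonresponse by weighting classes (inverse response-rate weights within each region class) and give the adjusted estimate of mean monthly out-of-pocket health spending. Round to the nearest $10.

$440

With weight = n_sampled/n_responded per class, the weighted class total is n_sampled:
  Coastal: 340 × 230 = 78,200
  Inland: 200 × 800 = 160,000
  Mountain: 360 × 450 = 162,000
  Plains: 200 × 430 = 86,000
  Valley: 100 × 460 = 46,000
Adjusted estimate = 532,200 / 1,200 = 443.5 → $440.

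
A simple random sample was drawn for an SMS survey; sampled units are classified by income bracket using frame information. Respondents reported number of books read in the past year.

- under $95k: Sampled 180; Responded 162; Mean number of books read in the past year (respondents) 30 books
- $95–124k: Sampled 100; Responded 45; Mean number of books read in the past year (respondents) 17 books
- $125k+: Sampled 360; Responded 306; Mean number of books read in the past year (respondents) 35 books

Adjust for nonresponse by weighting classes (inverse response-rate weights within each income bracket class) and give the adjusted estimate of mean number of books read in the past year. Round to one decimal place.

30.8

Response rates by class: under $95k 162/180 = 90%, $95–124k 45/100 = 45%, $125k+ 306/360 = 85%.
With weight = n_sampled/n_responded per class, the weighted class total is n_sampled:
  under $95k: 180 × 30 = 5400
  $95–124k: 100 × 17 = 1700
  $125k+: 360 × 35 = 12,600
Adjusted estimate = 19,700 / 640 = 30.7812 → 30.8.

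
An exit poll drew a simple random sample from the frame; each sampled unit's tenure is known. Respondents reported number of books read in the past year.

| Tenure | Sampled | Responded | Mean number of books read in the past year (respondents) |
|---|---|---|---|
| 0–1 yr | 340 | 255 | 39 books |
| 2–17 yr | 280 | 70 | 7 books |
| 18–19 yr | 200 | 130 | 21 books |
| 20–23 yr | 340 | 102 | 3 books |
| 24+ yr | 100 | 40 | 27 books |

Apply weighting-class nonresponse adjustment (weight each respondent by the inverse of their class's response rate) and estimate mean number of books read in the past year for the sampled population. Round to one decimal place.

18.4

Class response rates: 0–1 yr 255/340 = 75%, 2–17 yr 70/280 = 25%, 18–19 yr 130/200 = 65%, 20–23 yr 102/340 = 30%, 24+ yr 40/100 = 40%.
Each respondent's weight = sampled/responded in their class; summing within a class gives n_sampled, so:
  0–1 yr: 340 × 39 = 13,260
  2–17 yr: 280 × 7 = 1960
  18–19 yr: 200 × 21 = 4200
  20–23 yr: 340 × 3 = 1020
  24+ yr: 100 × 27 = 2700
Adjusted estimate = 23,140 / 1,260 = 18.3651 → 18.4.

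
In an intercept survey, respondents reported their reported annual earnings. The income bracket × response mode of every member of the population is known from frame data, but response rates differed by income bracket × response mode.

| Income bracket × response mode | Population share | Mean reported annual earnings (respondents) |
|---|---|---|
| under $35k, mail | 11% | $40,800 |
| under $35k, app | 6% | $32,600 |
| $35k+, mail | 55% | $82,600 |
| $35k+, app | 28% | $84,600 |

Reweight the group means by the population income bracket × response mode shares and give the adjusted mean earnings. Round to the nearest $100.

Post-stratification weights by population share, not respondent share:
  under $35k, mail: 0.11 × 40,800 = 4488
  under $35k, app: 0.06 × 32,600 = 1956
  $35k+, mail: 0.55 × 82,600 = 45,430
  $35k+, app: 0.28 × 84,600 = 23,688
Post-stratified estimate = 75,562 → $75,600.

$75,600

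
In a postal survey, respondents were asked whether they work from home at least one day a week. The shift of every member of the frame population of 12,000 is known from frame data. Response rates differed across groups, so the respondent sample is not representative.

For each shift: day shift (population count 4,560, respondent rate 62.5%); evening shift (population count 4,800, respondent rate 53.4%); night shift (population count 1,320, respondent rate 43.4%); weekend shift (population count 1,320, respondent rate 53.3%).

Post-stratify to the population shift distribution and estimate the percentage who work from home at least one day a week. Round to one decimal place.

55.7%

Weight each group's respondent value by its population share:
  day shift: (4,560/12,000) × 62.5 = 23.75
  evening shift: (4,800/12,000) × 53.4 = 21.36
  night shift: (1,320/12,000) × 43.4 = 4.774
  weekend shift: (1,320/12,000) × 53.3 = 5.863
Post-stratified estimate = 55.747 → 55.7%.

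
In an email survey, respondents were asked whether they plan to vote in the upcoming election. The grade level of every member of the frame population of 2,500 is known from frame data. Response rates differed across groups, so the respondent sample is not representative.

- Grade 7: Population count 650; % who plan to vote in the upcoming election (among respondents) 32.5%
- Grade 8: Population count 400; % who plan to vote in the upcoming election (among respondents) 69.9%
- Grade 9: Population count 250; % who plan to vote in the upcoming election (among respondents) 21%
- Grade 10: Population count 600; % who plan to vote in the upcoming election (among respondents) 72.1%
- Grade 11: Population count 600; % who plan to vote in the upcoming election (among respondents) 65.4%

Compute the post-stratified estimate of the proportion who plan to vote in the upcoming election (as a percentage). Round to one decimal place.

54.7%

Weight each group's respondent value by its population share:
  Grade 7: (650/2,500) × 32.5 = 8.45
  Grade 8: (400/2,500) × 69.9 = 11.184
  Grade 9: (250/2,500) × 21 = 2.1
  Grade 10: (600/2,500) × 72.1 = 17.304
  Grade 11: (600/2,500) × 65.4 = 15.696
Post-stratified estimate = 54.734 → 54.7%.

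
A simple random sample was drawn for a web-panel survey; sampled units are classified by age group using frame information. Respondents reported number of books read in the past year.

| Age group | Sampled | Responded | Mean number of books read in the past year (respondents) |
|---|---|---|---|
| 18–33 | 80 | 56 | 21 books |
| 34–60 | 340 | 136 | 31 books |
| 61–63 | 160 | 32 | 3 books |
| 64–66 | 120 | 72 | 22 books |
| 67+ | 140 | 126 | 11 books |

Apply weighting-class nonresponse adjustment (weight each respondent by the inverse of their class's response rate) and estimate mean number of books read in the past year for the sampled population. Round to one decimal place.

20.1

Class response rates: 18–33 56/80 = 70%, 34–60 136/340 = 40%, 61–63 32/160 = 20%, 64–66 72/120 = 60%, 67+ 126/140 = 90%.
Weighting each respondent by the inverse class response rate inflates each class back to its sampled size, so the class weight is n_sampled:
  18–33: 80 × 21 = 1680
  34–60: 340 × 31 = 10,540
  61–63: 160 × 3 = 480
  64–66: 120 × 22 = 2640
  67+: 140 × 11 = 1540
Adjusted estimate = 16,880 / 840 = 20.0952 → 20.1.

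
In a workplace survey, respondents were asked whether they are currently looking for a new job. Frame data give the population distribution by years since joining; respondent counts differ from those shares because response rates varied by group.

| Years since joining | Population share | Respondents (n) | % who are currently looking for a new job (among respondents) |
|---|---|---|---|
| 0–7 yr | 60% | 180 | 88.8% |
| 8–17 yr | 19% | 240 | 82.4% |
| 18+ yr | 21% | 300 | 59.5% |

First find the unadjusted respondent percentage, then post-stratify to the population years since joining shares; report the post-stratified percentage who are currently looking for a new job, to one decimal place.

Unadjusted (pooled respondent) estimate weights by respondent counts:
  (180/720)×88.8 + (240/720)×82.4 + (300/720)×59.5 = 74.4583%
Post-stratifying to population shares instead:
  0.6×88.8 + 0.19×82.4 + 0.21×59.5 = 81.431%

81.4%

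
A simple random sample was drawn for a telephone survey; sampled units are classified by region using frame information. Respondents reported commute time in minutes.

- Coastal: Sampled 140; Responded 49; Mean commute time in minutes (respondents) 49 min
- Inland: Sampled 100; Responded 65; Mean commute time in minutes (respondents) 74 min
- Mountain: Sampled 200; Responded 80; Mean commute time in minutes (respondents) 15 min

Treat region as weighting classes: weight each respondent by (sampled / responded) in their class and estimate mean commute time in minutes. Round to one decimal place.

39.2

Class response rates: Coastal 49/140 = 35%, Inland 65/100 = 65%, Mountain 80/200 = 40%.
Each respondent's weight = sampled/responded in their class; summing within a class gives n_sampled, so:
  Coastal: 140 × 49 = 6860
  Inland: 100 × 74 = 7400
  Mountain: 200 × 15 = 3000
Adjusted estimate = 17,260 / 440 = 39.2273 → 39.2.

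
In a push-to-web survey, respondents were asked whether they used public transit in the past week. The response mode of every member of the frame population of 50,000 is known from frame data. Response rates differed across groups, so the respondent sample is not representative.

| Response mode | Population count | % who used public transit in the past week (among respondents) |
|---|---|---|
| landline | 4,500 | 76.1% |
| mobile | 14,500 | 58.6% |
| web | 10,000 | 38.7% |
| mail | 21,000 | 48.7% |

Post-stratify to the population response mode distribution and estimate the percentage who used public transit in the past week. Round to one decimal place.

Each cell contributes population-share × respondent value:
  landline: (4,500/50,000) × 76.1 = 6.849
  mobile: (14,500/50,000) × 58.6 = 16.994
  web: (10,000/50,000) × 38.7 = 7.74
  mail: (21,000/50,000) × 48.7 = 20.454
Post-stratified estimate = 52.037 → 52.0%.

52.0%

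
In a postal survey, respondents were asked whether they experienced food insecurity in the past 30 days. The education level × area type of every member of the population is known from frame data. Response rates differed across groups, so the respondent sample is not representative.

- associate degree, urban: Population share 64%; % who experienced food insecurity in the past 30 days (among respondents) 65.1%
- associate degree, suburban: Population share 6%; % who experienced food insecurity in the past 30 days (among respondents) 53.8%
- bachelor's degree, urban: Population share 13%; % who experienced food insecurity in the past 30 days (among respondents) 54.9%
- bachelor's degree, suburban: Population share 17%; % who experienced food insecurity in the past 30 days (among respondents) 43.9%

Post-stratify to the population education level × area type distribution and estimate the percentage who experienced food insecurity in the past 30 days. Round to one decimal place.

Weight each group's respondent value by its population share:
  associate degree, urban: 0.64 × 65.1 = 41.664
  associate degree, suburban: 0.06 × 53.8 = 3.228
  bachelor's degree, urban: 0.13 × 54.9 = 7.137
  bachelor's degree, suburban: 0.17 × 43.9 = 7.463
Post-stratified estimate = 59.492 → 59.5%.

59.5%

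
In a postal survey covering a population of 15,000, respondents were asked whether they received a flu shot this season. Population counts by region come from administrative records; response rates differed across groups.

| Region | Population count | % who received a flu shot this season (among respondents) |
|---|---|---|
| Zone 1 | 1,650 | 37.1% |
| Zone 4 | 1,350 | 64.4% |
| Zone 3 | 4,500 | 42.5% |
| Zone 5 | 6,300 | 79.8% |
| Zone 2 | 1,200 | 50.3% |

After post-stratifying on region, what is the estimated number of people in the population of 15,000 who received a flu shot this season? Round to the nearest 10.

9,030

Apply each group's respondent rate to its population count:
  Zone 1: 1,650 × 37.1% = 612.15
  Zone 4: 1,350 × 64.4% = 869.4
  Zone 3: 4,500 × 42.5% = 1912.5
  Zone 5: 6,300 × 79.8% = 5027.4
  Zone 2: 1,200 × 50.3% = 603.6
Estimated total = 9025.05 → 9,030.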